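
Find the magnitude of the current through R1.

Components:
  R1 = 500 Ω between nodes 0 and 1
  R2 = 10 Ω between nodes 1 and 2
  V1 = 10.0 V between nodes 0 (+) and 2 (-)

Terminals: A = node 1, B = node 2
Nodal analysis, taking node 2 as the 0 V reference.
Source V1 fixes V_0 = 10 V.
KCL at each unknown node (sum of currents leaving = 0; resistances in Ω):
  Node 1: (V_1 - 10)/500 + (V_1 - 0)/10 = 0
Collecting terms: 0.102 × V_1 = 0.02  =>  V_1 = 0.1961 V
I_R1 = (V_0 - V_1)/R1 = (10 - 0.1961)/500 = 0.01961 A
|I_R1| = 0.01961 A

Final answer: |I_R1| = 0.01961 A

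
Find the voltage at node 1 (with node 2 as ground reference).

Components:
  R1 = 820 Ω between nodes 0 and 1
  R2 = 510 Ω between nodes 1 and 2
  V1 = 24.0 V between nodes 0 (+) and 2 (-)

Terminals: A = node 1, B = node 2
Nodal analysis, taking node 2 as the 0 V reference.
Source V1 fixes V_0 = 24 V.
KCL at each unknown node (sum of currents leaving = 0; resistances in Ω):
  Node 1: (V_1 - 24)/820 + (V_1 - 0)/510 = 0
Collecting terms: 0.00318 × V_1 = 0.02927  =>  V_1 = 9.203 V
The requested potential is V_1 = 9.203 V.

Final answer: V_1 = 9.203 V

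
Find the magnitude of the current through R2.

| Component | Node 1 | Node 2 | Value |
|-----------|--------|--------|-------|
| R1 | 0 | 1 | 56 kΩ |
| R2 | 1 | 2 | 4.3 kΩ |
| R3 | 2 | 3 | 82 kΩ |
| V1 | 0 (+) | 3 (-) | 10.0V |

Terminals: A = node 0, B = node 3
Nodal analysis, taking node 3 as the 0 V reference.
Source V1 fixes V_0 = 10 V.
KCL at each unknown node (sum of currents leaving = 0; resistances in Ω):
  Node 1: (V_1 - 10)/56000 + (V_1 - V_2)/4300 = 0
  Node 2: (V_2 - V_1)/4300 + (V_2 - 0)/82000 = 0
Collecting terms (coefficients in siemens):
  0.0002504·V_1 - 0.0002326·V_2 = 0.0001786
  0.0002448·V_2 - 0.0002326·V_1 = 0
Determinant D = (0.0002504)(0.0002448) - (-0.0002326)(-0.0002326) = 0.000000007207
V_1 = [(0.0001786)(0.0002448) - (-0.0002326)(0)]/D = 6.065 V
V_2 = [(0.0002504)(0) - (0.0001786)(-0.0002326)]/D = 5.762 V
I_R2 = (V_1 - V_2)/R2 = (6.065 - 5.762)/4300 = 0.00007027 A
|I_R2| = 0.00007027 A

Final answer: |I_R2| = 7.027e-05 A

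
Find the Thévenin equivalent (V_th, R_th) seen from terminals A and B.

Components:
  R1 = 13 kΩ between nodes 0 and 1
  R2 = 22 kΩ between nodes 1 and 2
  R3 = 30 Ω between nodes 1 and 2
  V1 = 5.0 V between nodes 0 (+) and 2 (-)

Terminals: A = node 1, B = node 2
Step 1 — V_th is the open-circuit voltage V_A - V_B (nothing connected across the terminals).
Nodal analysis, taking node 2 as the 0 V reference.
Source V1 fixes V_0 = 5 V.
KCL at each unknown node (sum of currents leaving = 0; resistances in Ω):
  Node 1: (V_1 - 5)/13000 + (V_1 - 0)/22000 + (V_1 - 0)/30 = 0
Collecting terms: 0.03346 × V_1 = 0.0003846  =>  V_1 = 0.0115 V
V_th = V_1 - V_2 = 0.0115 - 0 = 0.0115 V
Step 2 — R_th: zero the source — replace V1 by a short circuit (node 2 merges into node 0) — and find the resistance seen between A (node 1) and B (node 0).
Reduce the network between node 1 (A) and node 0 (B) by series/parallel combination:
  Rp1 = R1 ‖ R2 ‖ R3 (parallel, all between nodes 0 and 1) = 1/(1/13000 + 1/22000 + 1/30) = 29.89 Ω
R_th = 29.89 Ω

Final answer: V_th = 0.0115 V, R_th = 29.89 Ω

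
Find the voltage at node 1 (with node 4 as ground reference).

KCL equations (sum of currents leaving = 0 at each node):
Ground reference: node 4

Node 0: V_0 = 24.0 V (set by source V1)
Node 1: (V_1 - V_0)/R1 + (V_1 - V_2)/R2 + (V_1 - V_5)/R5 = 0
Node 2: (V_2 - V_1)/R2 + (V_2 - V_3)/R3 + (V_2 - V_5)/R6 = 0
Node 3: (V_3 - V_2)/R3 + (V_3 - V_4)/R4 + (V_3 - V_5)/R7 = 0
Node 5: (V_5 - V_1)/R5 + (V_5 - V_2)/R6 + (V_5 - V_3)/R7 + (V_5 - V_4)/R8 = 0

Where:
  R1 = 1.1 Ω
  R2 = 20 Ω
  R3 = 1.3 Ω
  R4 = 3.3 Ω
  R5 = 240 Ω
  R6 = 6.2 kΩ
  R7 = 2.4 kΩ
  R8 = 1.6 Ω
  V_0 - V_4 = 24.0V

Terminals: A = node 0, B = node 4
Nodal analysis, taking node 4 as the 0 V reference.
Source V1 fixes V_0 = 24 V.
KCL at each unknown node (sum of currents leaving = 0; resistances in Ω):
  Node 1: (V_1 - 24)/1.1 + (V_1 - V_2)/20 + (V_1 - V_5)/240 = 0
  Node 2: (V_2 - V_1)/20 + (V_2 - V_3)/1.3 + (V_2 - V_5)/6200 = 0
  Node 3: (V_3 - V_2)/1.3 + (V_3 - 0)/3.3 + (V_3 - V_5)/2400 = 0
  Node 5: (V_5 - V_1)/240 + (V_5 - V_2)/6200 + (V_5 - V_3)/2400 + (V_5 - 0)/1.6 = 0
Collecting terms (coefficients in siemens):
  0.9633·V_1 - 0.05·V_2 - 0.004167·V_5 = 21.82
  0.8194·V_2 - 0.05·V_1 - 0.7692·V_3 - 0.0001613·V_5 = 0
  1.073·V_3 - 0.7692·V_2 - 0.0004167·V_5 = 0
  0.6297·V_5 - 0.004167·V_1 - 0.0001613·V_2 - 0.0004167·V_3 = 0
Solving these 4 simultaneous equations (Gaussian elimination) gives:
  V_1 = 22.87 V, V_2 = 4.271 V, V_3 = 3.063 V, V_5 = 0.1545 V
The requested potential is V_1 = 22.87 V.

Final answer: V_1 = 22.87 V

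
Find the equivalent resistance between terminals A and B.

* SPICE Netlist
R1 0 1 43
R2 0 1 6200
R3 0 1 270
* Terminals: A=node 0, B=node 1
Reduce the network between node 0 (A) and node 1 (B) by series/parallel combination:
  Rp1 = R1 ‖ R2 ‖ R3 (parallel, all between nodes 0 and 1) = 1/(1/43 + 1/6200 + 1/270) = 36.87 Ω
R_eq = 36.87 Ω

Final answer: 36.87 Ω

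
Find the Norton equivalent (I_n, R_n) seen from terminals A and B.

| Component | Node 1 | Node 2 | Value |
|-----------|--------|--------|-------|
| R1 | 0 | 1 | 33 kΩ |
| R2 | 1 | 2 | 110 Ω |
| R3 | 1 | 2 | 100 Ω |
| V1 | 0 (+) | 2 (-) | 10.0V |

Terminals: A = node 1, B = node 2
Find the Thévenin equivalent first; then I_n = V_th/R_th and R_n = R_th.
Step 1 — V_th is the open-circuit voltage V_A - V_B (nothing connected across the terminals).
Nodal analysis, taking node 2 as the 0 V reference.
Source V1 fixes V_0 = 10 V.
KCL at each unknown node (sum of currents leaving = 0; resistances in Ω):
  Node 1: (V_1 - 10)/33000 + (V_1 - 0)/110 + (V_1 - 0)/100 = 0
Collecting terms: 0.01912 × V_1 = 0.000303  =>  V_1 = 0.01585 V
V_th = V_1 - V_2 = 0.01585 - 0 = 0.01585 V
Step 2 — R_th: zero the source — replace V1 by a short circuit (node 2 merges into node 0) — and find the resistance seen between A (node 1) and B (node 0).
Reduce the network between node 1 (A) and node 0 (B) by series/parallel combination:
  Rp1 = R1 ‖ R2 ‖ R3 (parallel, all between nodes 0 and 1) = 1/(1/33000 + 1/110 + 1/100) = 52.3 Ω
R_th = 52.3 Ω
I_n = V_th/R_th = 0.01585/52.3 = 0.000303 A, and R_n = R_th = 52.3 Ω

Final answer: I_n = 0.000303 A, R_n = 52.3 Ω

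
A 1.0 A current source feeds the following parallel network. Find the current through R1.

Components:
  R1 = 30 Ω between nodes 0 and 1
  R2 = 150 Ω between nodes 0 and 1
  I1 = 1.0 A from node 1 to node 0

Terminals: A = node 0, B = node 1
All resistors sit directly between nodes 0 and 1, so they are in parallel and share one voltage V; the full source current 1 A splits among them.
1/R_par = 1/30 + 1/150 = 0.04 S  =>  R_par = 25 Ω
V = I × R_par = 1 × 25 = 25 V
I_R1 = V/R1 = 25/30 = 0.8333 A

Final answer: 0.8333 A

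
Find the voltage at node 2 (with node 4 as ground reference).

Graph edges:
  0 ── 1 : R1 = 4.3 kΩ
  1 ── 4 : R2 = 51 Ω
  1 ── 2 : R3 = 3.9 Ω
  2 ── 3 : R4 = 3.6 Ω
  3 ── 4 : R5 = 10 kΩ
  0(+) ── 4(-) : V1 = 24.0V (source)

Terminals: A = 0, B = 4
Nodal analysis, taking node 4 as the 0 V reference.
Source V1 fixes V_0 = 24 V.
KCL at each unknown node (sum of currents leaving = 0; resistances in Ω):
  Node 1: (V_1 - 24)/4300 + (V_1 - 0)/51 + (V_1 - V_2)/3.9 = 0
  Node 2: (V_2 - V_1)/3.9 + (V_2 - V_3)/3.6 = 0
  Node 3: (V_3 - V_2)/3.6 + (V_3 - 0)/10000 = 0
Collecting terms (coefficients in siemens):
  0.2763·V_1 - 0.2564·V_2 = 0.005581
  0.5342·V_2 - 0.2564·V_1 - 0.2778·V_3 = 0
  0.2779·V_3 - 0.2778·V_2 = 0
Solving these 3 simultaneous equations (Gaussian elimination) gives:
  V_1 = 0.2799 V, V_2 = 0.2798 V, V_3 = 0.2797 V
The requested potential is V_2 = 0.2798 V.

Final answer: V_2 = 0.2798 V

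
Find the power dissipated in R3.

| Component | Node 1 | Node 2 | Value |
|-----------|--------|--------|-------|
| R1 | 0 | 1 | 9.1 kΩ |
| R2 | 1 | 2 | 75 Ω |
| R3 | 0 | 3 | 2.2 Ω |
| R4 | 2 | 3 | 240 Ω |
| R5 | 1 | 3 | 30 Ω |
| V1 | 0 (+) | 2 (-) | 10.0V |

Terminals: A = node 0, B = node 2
Nodal analysis, taking node 2 as the 0 V reference.
Source V1 fixes V_0 = 10 V.
KCL at each unknown node (sum of currents leaving = 0; resistances in Ω):
  Node 1: (V_1 - 10)/9100 + (V_1 - 0)/75 + (V_1 - V_3)/30 = 0
  Node 3: (V_3 - 10)/2.2 + (V_3 - 0)/240 + (V_3 - V_1)/30 = 0
Collecting terms (coefficients in siemens):
  0.04678·V_1 - 0.03333·V_3 = 0.001099
  0.492·V_3 - 0.03333·V_1 = 4.545
Determinant D = (0.04678)(0.492) - (-0.03333)(-0.03333) = 0.02191
V_1 = [(0.001099)(0.492) - (-0.03333)(4.545)]/D = 6.942 V
V_3 = [(0.04678)(4.545) - (0.001099)(-0.03333)]/D = 9.708 V
I_R3 = (V_0 - V_3)/R3 = (10 - 9.708)/2.2 = 0.1327 A
P_R3 = I_R3² × R3 = (0.1327)² × 2.2 = 0.03872 W

Final answer: 0.03872 W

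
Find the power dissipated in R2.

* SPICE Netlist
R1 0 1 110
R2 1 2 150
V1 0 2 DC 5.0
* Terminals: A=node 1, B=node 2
Nodal analysis, taking node 2 as the 0 V reference.
Source V1 fixes V_0 = 5 V.
KCL at each unknown node (sum of currents leaving = 0; resistances in Ω):
  Node 1: (V_1 - 5)/110 + (V_1 - 0)/150 = 0
Collecting terms: 0.01576 × V_1 = 0.04545  =>  V_1 = 2.885 V
I_R2 = (V_1 - V_2)/R2 = (2.885 - 0)/150 = 0.01923 A
P_R2 = I_R2² × R2 = (0.01923)² × 150 = 0.05547 W

Final answer: 0.05547 W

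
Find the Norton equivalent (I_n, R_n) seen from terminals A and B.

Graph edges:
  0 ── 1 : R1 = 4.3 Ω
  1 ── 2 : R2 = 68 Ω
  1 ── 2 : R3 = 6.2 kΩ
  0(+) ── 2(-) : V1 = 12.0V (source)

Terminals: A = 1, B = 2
Find the Thévenin equivalent first; then I_n = V_th/R_th and R_n = R_th.
Step 1 — V_th is the open-circuit voltage V_A - V_B (nothing connected across the terminals).
Nodal analysis, taking node 2 as the 0 V reference.
Source V1 fixes V_0 = 12 V.
KCL at each unknown node (sum of currents leaving = 0; resistances in Ω):
  Node 1: (V_1 - 12)/4.3 + (V_1 - 0)/68 + (V_1 - 0)/6200 = 0
Collecting terms: 0.2474 × V_1 = 2.791  =>  V_1 = 11.28 V
V_th = V_1 - V_2 = 11.28 - 0 = 11.28 V
Step 2 — R_th: zero the source — replace V1 by a short circuit (node 2 merges into node 0) — and find the resistance seen between A (node 1) and B (node 0).
Reduce the network between node 1 (A) and node 0 (B) by series/parallel combination:
  Rp1 = R1 ‖ R2 ‖ R3 (parallel, all between nodes 0 and 1) = 1/(1/4.3 + 1/68 + 1/6200) = 4.042 Ω
R_th = 4.042 Ω
I_n = V_th/R_th = 11.28/4.042 = 2.791 A, and R_n = R_th = 4.042 Ω

Final answer: I_n = 2.791 A, R_n = 4.042 Ω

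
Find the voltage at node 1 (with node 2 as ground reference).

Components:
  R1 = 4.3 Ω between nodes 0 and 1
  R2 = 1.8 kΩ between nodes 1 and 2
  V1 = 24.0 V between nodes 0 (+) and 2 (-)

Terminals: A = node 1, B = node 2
Nodal analysis, taking node 2 as the 0 V reference.
Source V1 fixes V_0 = 24 V.
KCL at each unknown node (sum of currents leaving = 0; resistances in Ω):
  Node 1: (V_1 - 24)/4.3 + (V_1 - 0)/1800 = 0
Collecting terms: 0.2331 × V_1 = 5.581  =>  V_1 = 23.94 V
The requested potential is V_1 = 23.94 V.

Final answer: V_1 = 23.94 V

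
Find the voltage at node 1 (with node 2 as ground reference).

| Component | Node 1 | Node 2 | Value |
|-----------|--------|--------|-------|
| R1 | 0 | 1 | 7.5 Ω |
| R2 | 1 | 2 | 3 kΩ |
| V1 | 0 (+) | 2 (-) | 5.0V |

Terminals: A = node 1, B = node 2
Nodal analysis, taking node 2 as the 0 V reference.
Source V1 fixes V_0 = 5 V.
KCL at each unknown node (sum of currents leaving = 0; resistances in Ω):
  Node 1: (V_1 - 5)/7.5 + (V_1 - 0)/3000 = 0
Collecting terms: 0.1337 × V_1 = 0.6667  =>  V_1 = 4.988 V
The requested potential is V_1 = 4.988 V.

Final answer: V_1 = 4.988 V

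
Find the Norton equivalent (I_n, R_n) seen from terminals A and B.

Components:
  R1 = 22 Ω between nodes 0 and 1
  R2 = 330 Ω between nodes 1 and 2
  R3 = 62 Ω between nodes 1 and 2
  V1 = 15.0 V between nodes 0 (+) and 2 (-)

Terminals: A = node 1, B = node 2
Find the Thévenin equivalent first; then I_n = V_th/R_th and R_n = R_th.
Step 1 — V_th is the open-circuit voltage V_A - V_B (nothing connected across the terminals).
Nodal analysis, taking node 2 as the 0 V reference.
Source V1 fixes V_0 = 15 V.
KCL at each unknown node (sum of currents leaving = 0; resistances in Ω):
  Node 1: (V_1 - 15)/22 + (V_1 - 0)/330 + (V_1 - 0)/62 = 0
Collecting terms: 0.06461 × V_1 = 0.6818  =>  V_1 = 10.55 V
V_th = V_1 - V_2 = 10.55 - 0 = 10.55 V
Step 2 — R_th: zero the source — replace V1 by a short circuit (node 2 merges into node 0) — and find the resistance seen between A (node 1) and B (node 0).
Reduce the network between node 1 (A) and node 0 (B) by series/parallel combination:
  Rp1 = R1 ‖ R2 ‖ R3 (parallel, all between nodes 0 and 1) = 1/(1/22 + 1/330 + 1/62) = 15.48 Ω
R_th = 15.48 Ω
I_n = V_th/R_th = 10.55/15.48 = 0.6818 A, and R_n = R_th = 15.48 Ω

Final answer: I_n = 0.6818 A, R_n = 15.48 Ω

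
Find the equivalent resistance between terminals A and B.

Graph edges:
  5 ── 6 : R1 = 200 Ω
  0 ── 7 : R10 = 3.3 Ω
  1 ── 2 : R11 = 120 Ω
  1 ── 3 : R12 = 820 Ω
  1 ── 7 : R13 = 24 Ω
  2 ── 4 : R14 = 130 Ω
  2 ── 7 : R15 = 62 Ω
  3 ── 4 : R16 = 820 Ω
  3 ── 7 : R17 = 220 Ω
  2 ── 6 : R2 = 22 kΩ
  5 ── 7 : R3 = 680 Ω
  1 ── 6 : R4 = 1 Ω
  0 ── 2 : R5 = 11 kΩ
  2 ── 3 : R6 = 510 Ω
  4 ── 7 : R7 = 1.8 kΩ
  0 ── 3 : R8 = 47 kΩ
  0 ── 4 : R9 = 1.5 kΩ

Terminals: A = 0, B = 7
The network is not a plain series/parallel combination. Inject a 1 A test current into terminal A (node 0) and return it from terminal B (node 7); then R_eq = V_A / (1 A).
Nodal analysis, taking node 7 as the 0 V reference.
Current source I_test pushes 1 A into node 0 and draws it out of node 7.
KCL at each unknown node (sum of currents leaving = 0; resistances in Ω):
  Node 0: (V_0 - V_2)/11000 + (V_0 - V_3)/47000 + (V_0 - V_4)/1500 + (V_0 - 0)/3.3 - 1 = 0
  Node 1: (V_1 - V_6)/1 + (V_1 - V_2)/120 + (V_1 - V_3)/820 + (V_1 - 0)/24 = 0
  Node 2: (V_2 - V_0)/11000 + (V_2 - V_1)/120 + (V_2 - V_6)/22000 + (V_2 - V_3)/510 + (V_2 - V_4)/130 + (V_2 - 0)/62 = 0
  Node 3: (V_3 - V_0)/47000 + (V_3 - V_1)/820 + (V_3 - V_2)/510 + (V_3 - V_4)/820 + (V_3 - 0)/220 = 0
  Node 4: (V_4 - V_0)/1500 + (V_4 - V_2)/130 + (V_4 - V_3)/820 + (V_4 - 0)/1800 = 0
  Node 5: (V_5 - V_6)/200 + (V_5 - 0)/680 = 0
  Node 6: (V_6 - V_1)/1 + (V_6 - V_2)/22000 + (V_6 - V_5)/200 = 0
Collecting terms (coefficients in siemens):
  0.3038·V_0 - 0.00009091·V_2 - 0.00002128·V_3 - 0.0006667·V_4 = 1
  1.051·V_1 - 0.008333·V_2 - 0.00122·V_3 - 1·V_6 = 0
  0.03425·V_2 - 0.00009091·V_0 - 0.008333·V_1 - 0.001961·V_3 - 0.007692·V_4 - 0.00004545·V_6 = 0
  0.008967·V_3 - 0.00002128·V_0 - 0.00122·V_1 - 0.001961·V_2 - 0.00122·V_4 = 0
  0.01013·V_4 - 0.0006667·V_0 - 0.007692·V_2 - 0.00122·V_3 = 0
  0.006471·V_5 - 0.005·V_6 = 0
  1.005·V_6 - 1·V_1 - 0.00004545·V_2 - 0.005·V_5 = 0
Solving these 7 simultaneous equations (Gaussian elimination) gives:
  V_0 = 3.292 V, V_1 = 0.01435 V, V_2 = 0.08011 V, V_3 = 0.06609 V
  V_4 = 0.2853 V, V_5 = 0.01108 V, V_6 = 0.01433 V
R_eq = V_0 / 1 A = 3.292 Ω

Final answer: 3.292 Ω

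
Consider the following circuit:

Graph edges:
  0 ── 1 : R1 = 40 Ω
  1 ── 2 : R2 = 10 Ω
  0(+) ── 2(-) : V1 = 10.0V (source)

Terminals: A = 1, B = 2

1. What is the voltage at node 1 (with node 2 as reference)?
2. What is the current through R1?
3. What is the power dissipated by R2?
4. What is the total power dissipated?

Nodal analysis, taking node 2 as the 0 V reference.
Source V1 fixes V_0 = 10 V.
KCL at each unknown node (sum of currents leaving = 0; resistances in Ω):
  Node 1: (V_1 - 10)/40 + (V_1 - 0)/10 = 0
Collecting terms: 0.125 × V_1 = 0.25  =>  V_1 = 2 V
Part 1:
  Read off the nodal solution: V_1 = 2 V
Part 2:
  I_R1 = (V_0 - V_1)/R1 = (10 - 2)/40 = 0.2 A
  Magnitude: I_R1 = 0.2 A
Part 3:
  I_R2 = (V_1 - V_2)/R2 = (2 - 0)/10 = 0.2 A
  P_R2 = I_R2² × R2 = (0.2)² × 10 = 0.4 W
Part 4:
  Power in each resistor, P = (ΔV)²/R:
    P_R1 = (10 - 2)²/40 = 1.6 W
    P_R2 = (2 - 0)²/10 = 0.4 W
  P_total = P_R1 + P_R2 = 2 W

Final answers:
1. V_1 = 2 V
2. I_R1 = 0.2 A
3. P_R2 = 0.4 W
4. P_total = 2 W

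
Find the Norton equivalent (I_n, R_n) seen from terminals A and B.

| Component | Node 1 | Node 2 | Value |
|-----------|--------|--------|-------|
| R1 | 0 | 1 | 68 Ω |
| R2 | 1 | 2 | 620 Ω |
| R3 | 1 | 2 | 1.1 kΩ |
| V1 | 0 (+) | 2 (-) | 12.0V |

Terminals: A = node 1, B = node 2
Find the Thévenin equivalent first; then I_n = V_th/R_th and R_n = R_th.
Step 1 — V_th is the open-circuit voltage V_A - V_B (nothing connected across the terminals).
Nodal analysis, taking node 2 as the 0 V reference.
Source V1 fixes V_0 = 12 V.
KCL at each unknown node (sum of currents leaving = 0; resistances in Ω):
  Node 1: (V_1 - 12)/68 + (V_1 - 0)/620 + (V_1 - 0)/1100 = 0
Collecting terms: 0.01723 × V_1 = 0.1765  =>  V_1 = 10.24 V
V_th = V_1 - V_2 = 10.24 - 0 = 10.24 V
Step 2 — R_th: zero the source — replace V1 by a short circuit (node 2 merges into node 0) — and find the resistance seen between A (node 1) and B (node 0).
Reduce the network between node 1 (A) and node 0 (B) by series/parallel combination:
  Rp1 = R1 ‖ R2 ‖ R3 (parallel, all between nodes 0 and 1) = 1/(1/68 + 1/620 + 1/1100) = 58.05 Ω
R_th = 58.05 Ω
I_n = V_th/R_th = 10.24/58.05 = 0.1765 A, and R_n = R_th = 58.05 Ω

Final answer: I_n = 0.1765 A, R_n = 58.05 Ω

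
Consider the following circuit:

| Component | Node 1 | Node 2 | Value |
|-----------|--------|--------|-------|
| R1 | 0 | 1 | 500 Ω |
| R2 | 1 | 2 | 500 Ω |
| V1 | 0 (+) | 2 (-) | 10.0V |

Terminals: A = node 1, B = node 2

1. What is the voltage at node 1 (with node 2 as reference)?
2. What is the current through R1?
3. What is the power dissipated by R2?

Nodal analysis, taking node 2 as the 0 V reference.
Source V1 fixes V_0 = 10 V.
KCL at each unknown node (sum of currents leaving = 0; resistances in Ω):
  Node 1: (V_1 - 10)/500 + (V_1 - 0)/500 = 0
Collecting terms: 0.004 × V_1 = 0.02  =>  V_1 = 5 V
Part 1:
  Read off the nodal solution: V_1 = 5 V
Part 2:
  I_R1 = (V_0 - V_1)/R1 = (10 - 5)/500 = 0.01 A
  Magnitude: I_R1 = 0.01 A
Part 3:
  I_R2 = (V_1 - V_2)/R2 = (5 - 0)/500 = 0.01 A
  P_R2 = I_R2² × R2 = (0.01)² × 500 = 0.05 W

Final answers:
1. V_1 = 5 V
2. I_R1 = 0.01 A
3. P_R2 = 0.05 W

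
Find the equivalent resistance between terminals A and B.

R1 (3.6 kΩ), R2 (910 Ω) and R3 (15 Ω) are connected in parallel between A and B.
Reduce the network between node 0 (A) and node 1 (B) by series/parallel combination:
  Rp1 = R1 ‖ R2 ‖ R3 (parallel, all between nodes 0 and 1) = 1/(1/3600 + 1/910 + 1/15) = 14.7 Ω
R_eq = 14.7 Ω

Final answer: 14.7 Ω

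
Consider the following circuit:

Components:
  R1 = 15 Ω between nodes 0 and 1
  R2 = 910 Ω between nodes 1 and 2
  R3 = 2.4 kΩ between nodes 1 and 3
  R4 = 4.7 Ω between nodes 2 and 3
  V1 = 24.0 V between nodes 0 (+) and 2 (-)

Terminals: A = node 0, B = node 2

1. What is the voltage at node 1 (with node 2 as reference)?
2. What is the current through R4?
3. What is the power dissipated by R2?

Nodal analysis, taking node 2 as the 0 V reference.
Source V1 fixes V_0 = 24 V.
KCL at each unknown node (sum of currents leaving = 0; resistances in Ω):
  Node 1: (V_1 - 24)/15 + (V_1 - 0)/910 + (V_1 - V_3)/2400 = 0
  Node 3: (V_3 - V_1)/2400 + (V_3 - 0)/4.7 = 0
Collecting terms (coefficients in siemens):
  0.06818·V_1 - 0.0004167·V_3 = 1.6
  0.2132·V_3 - 0.0004167·V_1 = 0
Determinant D = (0.06818)(0.2132) - (-0.0004167)(-0.0004167) = 0.01454
V_1 = [(1.6)(0.2132) - (-0.0004167)(0)]/D = 23.47 V
V_3 = [(0.06818)(0) - (1.6)(-0.0004167)]/D = 0.04587 V
Part 1:
  Read off the nodal solution: V_1 = 23.47 V
Part 2:
  I_R4 = (V_2 - V_3)/R4 = (0 - 0.04587)/4.7 = -0.009759 A
  Magnitude: I_R4 = 0.009759 A
Part 3:
  I_R2 = (V_1 - V_2)/R2 = (23.47 - 0)/910 = 0.02579 A
  P_R2 = I_R2² × R2 = (0.02579)² × 910 = 0.6052 W

Final answers:
1. V_1 = 23.47 V
2. I_R4 = 0.009759 A
3. P_R2 = 0.6052 W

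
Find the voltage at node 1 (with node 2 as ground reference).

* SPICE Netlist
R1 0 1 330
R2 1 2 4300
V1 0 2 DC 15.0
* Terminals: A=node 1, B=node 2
Nodal analysis, taking node 2 as the 0 V reference.
Source V1 fixes V_0 = 15 V.
KCL at each unknown node (sum of currents leaving = 0; resistances in Ω):
  Node 1: (V_1 - 15)/330 + (V_1 - 0)/4300 = 0
Collecting terms: 0.003263 × V_1 = 0.04545  =>  V_1 = 13.93 V
The requested potential is V_1 = 13.93 V.

Final answer: V_1 = 13.93 V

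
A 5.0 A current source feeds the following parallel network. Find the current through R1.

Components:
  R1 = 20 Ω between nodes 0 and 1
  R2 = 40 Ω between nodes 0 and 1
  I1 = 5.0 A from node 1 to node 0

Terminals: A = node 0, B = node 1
All resistors sit directly between nodes 0 and 1, so they are in parallel and share one voltage V; the full source current 5 A splits among them.
1/R_par = 1/20 + 1/40 = 0.075 S  =>  R_par = 13.33 Ω
V = I × R_par = 5 × 13.33 = 66.67 V
I_R1 = V/R1 = 66.67/20 = 3.333 A

Final answer: 3.333 A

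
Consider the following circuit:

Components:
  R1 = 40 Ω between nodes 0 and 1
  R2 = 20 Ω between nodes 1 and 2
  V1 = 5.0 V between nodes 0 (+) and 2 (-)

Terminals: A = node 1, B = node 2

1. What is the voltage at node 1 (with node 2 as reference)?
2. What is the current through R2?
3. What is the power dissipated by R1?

Nodal analysis, taking node 2 as the 0 V reference.
Source V1 fixes V_0 = 5 V.
KCL at each unknown node (sum of currents leaving = 0; resistances in Ω):
  Node 1: (V_1 - 5)/40 + (V_1 - 0)/20 = 0
Collecting terms: 0.075 × V_1 = 0.125  =>  V_1 = 1.667 V
Part 1:
  Read off the nodal solution: V_1 = 1.667 V
Part 2:
  I_R2 = (V_1 - V_2)/R2 = (1.667 - 0)/20 = 0.08333 A
  Magnitude: I_R2 = 0.08333 A
Part 3:
  I_R1 = (V_0 - V_1)/R1 = (5 - 1.667)/40 = 0.08333 A
  P_R1 = I_R1² × R1 = (0.08333)² × 40 = 0.2778 W

Final answers:
1. V_1 = 1.667 V
2. I_R2 = 0.08333 A
3. P_R1 = 0.2778 W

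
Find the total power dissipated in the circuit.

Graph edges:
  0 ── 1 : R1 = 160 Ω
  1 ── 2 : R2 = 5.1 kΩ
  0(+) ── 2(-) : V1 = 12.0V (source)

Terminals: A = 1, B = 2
Nodal analysis, taking node 2 as the 0 V reference.
Source V1 fixes V_0 = 12 V.
KCL at each unknown node (sum of currents leaving = 0; resistances in Ω):
  Node 1: (V_1 - 12)/160 + (V_1 - 0)/5100 = 0
Collecting terms: 0.006446 × V_1 = 0.075  =>  V_1 = 11.63 V
Power in each resistor, P = (ΔV)²/R:
  P_R1 = (12 - 11.63)²/160 = 0.0008327 W
  P_R2 = (11.63 - 0)²/5100 = 0.02654 W
P_total = P_R1 + P_R2 = 0.02738 W

Final answer: 0.02738 W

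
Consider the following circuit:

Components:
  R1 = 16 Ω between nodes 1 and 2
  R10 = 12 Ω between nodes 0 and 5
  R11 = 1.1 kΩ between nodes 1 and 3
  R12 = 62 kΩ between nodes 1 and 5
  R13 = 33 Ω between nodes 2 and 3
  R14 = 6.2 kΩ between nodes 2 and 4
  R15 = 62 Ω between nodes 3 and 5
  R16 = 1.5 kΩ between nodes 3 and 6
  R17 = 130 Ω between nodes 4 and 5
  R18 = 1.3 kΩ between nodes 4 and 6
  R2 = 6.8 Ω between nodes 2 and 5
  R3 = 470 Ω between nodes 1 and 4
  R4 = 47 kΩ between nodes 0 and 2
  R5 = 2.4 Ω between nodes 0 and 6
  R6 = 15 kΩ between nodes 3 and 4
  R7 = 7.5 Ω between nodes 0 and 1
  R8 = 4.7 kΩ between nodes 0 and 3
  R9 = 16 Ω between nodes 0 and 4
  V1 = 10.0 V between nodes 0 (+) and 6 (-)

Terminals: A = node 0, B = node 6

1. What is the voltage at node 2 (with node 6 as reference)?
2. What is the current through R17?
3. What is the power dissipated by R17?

Nodal analysis, taking node 6 as the 0 V reference.
Source V1 fixes V_0 = 10 V.
KCL at each unknown node (sum of currents leaving = 0; resistances in Ω):
  Node 1: (V_1 - V_2)/16 + (V_1 - V_4)/470 + (V_1 - 10)/7.5 + (V_1 - V_3)/1100 + (V_1 - V_5)/62000 = 0
  Node 2: (V_2 - V_1)/16 + (V_2 - V_5)/6.8 + (V_2 - 10)/47000 + (V_2 - V_3)/33 + (V_2 - V_4)/6200 = 0
  Node 3: (V_3 - V_4)/15000 + (V_3 - 10)/4700 + (V_3 - V_1)/1100 + (V_3 - V_2)/33 + (V_3 - V_5)/62 + (V_3 - 0)/1500 = 0
  Node 4: (V_4 - V_1)/470 + (V_4 - V_3)/15000 + (V_4 - 10)/16 + (V_4 - V_2)/6200 + (V_4 - V_5)/130 + (V_4 - 0)/1300 = 0
  Node 5: (V_5 - V_2)/6.8 + (V_5 - 10)/12 + (V_5 - V_1)/62000 + (V_5 - V_3)/62 + (V_5 - V_4)/130 = 0
Collecting terms (coefficients in siemens):
  0.1989·V_1 - 0.0625·V_2 - 0.0009091·V_3 - 0.002128·V_4 - 0.00001613·V_5 = 1.333
  0.24·V_2 - 0.0625·V_1 - 0.0303·V_3 - 0.0001613·V_4 - 0.1471·V_5 = 0.0002128
  0.04829·V_3 - 0.0009091·V_1 - 0.0303·V_2 - 0.00006667·V_4 - 0.01613·V_5 = 0.002128
  0.07332·V_4 - 0.002128·V_1 - 0.0001613·V_2 - 0.00006667·V_3 - 0.007692·V_5 = 0.625
  0.2542·V_5 - 0.00001613·V_1 - 0.1471·V_2 - 0.01613·V_3 - 0.007692·V_4 = 0.8333
Solving these 5 simultaneous equations (Gaussian elimination) gives:
  V_1 = 9.979 V, V_2 = 9.938 V, V_3 = 9.805 V, V_4 = 9.889 V
  V_5 = 9.949 V
Part 1:
  Read off the nodal solution: V_2 = 9.938 V
Part 2:
  I_R17 = (V_4 - V_5)/R17 = (9.889 - 9.949)/130 = -0.0004603 A
  Magnitude: I_R17 = 0.0004603 A
Part 3:
  I_R17 = (V_4 - V_5)/R17 = (9.889 - 9.949)/130 = -0.0004603 A
  P_R17 = I_R17² × R17 = (-0.0004603)² × 130 = 0.00002754 W

Final answers:
1. V_2 = 9.938 V
2. I_R17 = 0.0004603 A
3. P_R17 = 2.754e-05 W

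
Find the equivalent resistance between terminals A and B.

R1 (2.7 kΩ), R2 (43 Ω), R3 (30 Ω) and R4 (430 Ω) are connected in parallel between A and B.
Reduce the network between node 0 (A) and node 1 (B) by series/parallel combination:
  Rp1 = R1 ‖ R2 ‖ R3 ‖ R4 (parallel, all between nodes 0 and 1) = 1/(1/2700 + 1/43 + 1/30 + 1/430) = 16.87 Ω
R_eq = 16.87 Ω

Final answer: 16.87 Ω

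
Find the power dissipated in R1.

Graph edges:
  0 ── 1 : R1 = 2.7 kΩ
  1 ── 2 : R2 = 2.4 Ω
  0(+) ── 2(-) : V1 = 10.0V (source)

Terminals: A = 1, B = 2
Nodal analysis, taking node 2 as the 0 V reference.
Source V1 fixes V_0 = 10 V.
KCL at each unknown node (sum of currents leaving = 0; resistances in Ω):
  Node 1: (V_1 - 10)/2700 + (V_1 - 0)/2.4 = 0
Collecting terms: 0.417 × V_1 = 0.003704  =>  V_1 = 0.008881 V
I_R1 = (V_0 - V_1)/R1 = (10 - 0.008881)/2700 = 0.0037 A
P_R1 = I_R1² × R1 = (0.0037)² × 2700 = 0.03697 W

Final answer: 0.03697 W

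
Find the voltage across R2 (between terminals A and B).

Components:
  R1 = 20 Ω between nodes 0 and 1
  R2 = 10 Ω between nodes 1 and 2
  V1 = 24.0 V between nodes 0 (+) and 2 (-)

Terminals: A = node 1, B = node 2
R1 and R2 are in series across V1 (node 0 → node 1 → node 2), and the output A–B is taken across R2, so this is a voltage divider.
Series current: I = V1/(R1 + R2) = 24/(20 + 10) = 24/30 = 0.8 A
V_R2 = I × R2 = V1 × R2/(R1 + R2) = 24 × 10/30 = 8 V

Final answer: 8 V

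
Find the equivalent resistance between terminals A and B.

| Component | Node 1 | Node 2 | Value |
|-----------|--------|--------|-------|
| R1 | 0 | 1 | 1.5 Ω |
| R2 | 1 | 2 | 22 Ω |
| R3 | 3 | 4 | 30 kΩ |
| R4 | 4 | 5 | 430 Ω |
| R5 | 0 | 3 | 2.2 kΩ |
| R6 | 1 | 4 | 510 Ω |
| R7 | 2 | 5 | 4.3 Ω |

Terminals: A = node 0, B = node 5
The network is not a plain series/parallel combination. Inject a 1 A test current into terminal A (node 0) and return it from terminal B (node 5); then R_eq = V_A / (1 A).
Nodal analysis, taking node 5 as the 0 V reference.
Current source I_test pushes 1 A into node 0 and draws it out of node 5.
KCL at each unknown node (sum of currents leaving = 0; resistances in Ω):
  Node 0: (V_0 - V_1)/1.5 + (V_0 - V_3)/2200 - 1 = 0
  Node 1: (V_1 - V_0)/1.5 + (V_1 - V_2)/22 + (V_1 - V_4)/510 = 0
  Node 2: (V_2 - V_1)/22 + (V_2 - 0)/4.3 = 0
  Node 3: (V_3 - V_0)/2200 + (V_3 - V_4)/30000 = 0
  Node 4: (V_4 - V_1)/510 + (V_4 - V_3)/30000 + (V_4 - 0)/430 = 0
Collecting terms (coefficients in siemens):
  0.6671·V_0 - 0.6667·V_1 - 0.0004545·V_3 = 1
  0.7141·V_1 - 0.6667·V_0 - 0.04545·V_2 - 0.001961·V_4 = 0
  0.278·V_2 - 0.04545·V_1 = 0
  0.0004879·V_3 - 0.0004545·V_0 - 0.00003333·V_4 = 0
  0.00432·V_4 - 0.001961·V_1 - 0.00003333·V_3 = 0
Solving these 5 simultaneous equations (Gaussian elimination) gives:
  V_0 = 27.08 V, V_1 = 25.58 V, V_2 = 4.182 V, V_3 = 26.03 V
  V_4 = 11.81 V
R_eq = V_0 / 1 A = 27.08 Ω

Final answer: 27.08 Ω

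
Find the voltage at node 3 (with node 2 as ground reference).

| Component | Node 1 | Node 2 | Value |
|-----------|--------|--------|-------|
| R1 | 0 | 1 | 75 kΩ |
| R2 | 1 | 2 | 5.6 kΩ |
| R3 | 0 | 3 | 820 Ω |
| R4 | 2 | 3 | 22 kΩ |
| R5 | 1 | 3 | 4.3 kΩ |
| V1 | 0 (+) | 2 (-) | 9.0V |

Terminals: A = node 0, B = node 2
Nodal analysis, taking node 2 as the 0 V reference.
Source V1 fixes V_0 = 9 V.
KCL at each unknown node (sum of currents leaving = 0; resistances in Ω):
  Node 1: (V_1 - 9)/75000 + (V_1 - 0)/5600 + (V_1 - V_3)/4300 = 0
  Node 3: (V_3 - 9)/820 + (V_3 - 0)/22000 + (V_3 - V_1)/4300 = 0
Collecting terms (coefficients in siemens):
  0.0004245·V_1 - 0.0002326·V_3 = 0.00012
  0.001498·V_3 - 0.0002326·V_1 = 0.01098
Determinant D = (0.0004245)(0.001498) - (-0.0002326)(-0.0002326) = 0.0000005816
V_1 = [(0.00012)(0.001498) - (-0.0002326)(0.01098)]/D = 4.698 V
V_3 = [(0.0004245)(0.01098) - (0.00012)(-0.0002326)]/D = 8.059 V
The requested potential is V_3 = 8.059 V.

Final answer: V_3 = 8.059 V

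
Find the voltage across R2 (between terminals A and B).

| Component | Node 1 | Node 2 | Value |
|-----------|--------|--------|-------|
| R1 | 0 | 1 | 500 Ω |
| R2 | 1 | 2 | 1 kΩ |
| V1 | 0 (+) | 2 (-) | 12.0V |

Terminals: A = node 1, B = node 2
R1 and R2 are in series across V1 (node 0 → node 1 → node 2), and the output A–B is taken across R2, so this is a voltage divider.
Series current: I = V1/(R1 + R2) = 12/(500 + 1000) = 12/1500 = 0.008 A
V_R2 = I × R2 = V1 × R2/(R1 + R2) = 12 × 1000/1500 = 8 V

Final answer: 8 V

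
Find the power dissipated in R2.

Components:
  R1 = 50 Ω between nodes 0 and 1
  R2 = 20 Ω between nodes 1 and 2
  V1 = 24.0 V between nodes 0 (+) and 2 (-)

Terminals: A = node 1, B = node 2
Nodal analysis, taking node 2 as the 0 V reference.
Source V1 fixes V_0 = 24 V.
KCL at each unknown node (sum of currents leaving = 0; resistances in Ω):
  Node 1: (V_1 - 24)/50 + (V_1 - 0)/20 = 0
Collecting terms: 0.07 × V_1 = 0.48  =>  V_1 = 6.857 V
I_R2 = (V_1 - V_2)/R2 = (6.857 - 0)/20 = 0.3429 A
P_R2 = I_R2² × R2 = (0.3429)² × 20 = 2.351 W

Final answer: 2.351 W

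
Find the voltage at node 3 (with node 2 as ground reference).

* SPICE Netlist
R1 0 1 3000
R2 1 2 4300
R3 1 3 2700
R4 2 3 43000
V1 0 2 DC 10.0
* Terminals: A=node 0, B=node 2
Nodal analysis, taking node 2 as the 0 V reference.
Source V1 fixes V_0 = 10 V.
KCL at each unknown node (sum of currents leaving = 0; resistances in Ω):
  Node 1: (V_1 - 10)/3000 + (V_1 - 0)/4300 + (V_1 - V_3)/2700 = 0
  Node 3: (V_3 - V_1)/2700 + (V_3 - 0)/43000 = 0
Collecting terms (coefficients in siemens):
  0.0009363·V_1 - 0.0003704·V_3 = 0.003333
  0.0003936·V_3 - 0.0003704·V_1 = 0
Determinant D = (0.0009363)(0.0003936) - (-0.0003704)(-0.0003704) = 0.0000002314
V_1 = [(0.003333)(0.0003936) - (-0.0003704)(0)]/D = 5.671 V
V_3 = [(0.0009363)(0) - (0.003333)(-0.0003704)]/D = 5.336 V
The requested potential is V_3 = 5.336 V.

Final answer: V_3 = 5.336 V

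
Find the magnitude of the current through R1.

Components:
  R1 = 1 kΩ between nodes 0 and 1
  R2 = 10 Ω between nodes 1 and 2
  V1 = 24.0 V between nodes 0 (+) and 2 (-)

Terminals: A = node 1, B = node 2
Nodal analysis, taking node 2 as the 0 V reference.
Source V1 fixes V_0 = 24 V.
KCL at each unknown node (sum of currents leaving = 0; resistances in Ω):
  Node 1: (V_1 - 24)/1000 + (V_1 - 0)/10 = 0
Collecting terms: 0.101 × V_1 = 0.024  =>  V_1 = 0.2376 V
I_R1 = (V_0 - V_1)/R1 = (24 - 0.2376)/1000 = 0.02376 A
|I_R1| = 0.02376 A

Final answer: |I_R1| = 0.02376 A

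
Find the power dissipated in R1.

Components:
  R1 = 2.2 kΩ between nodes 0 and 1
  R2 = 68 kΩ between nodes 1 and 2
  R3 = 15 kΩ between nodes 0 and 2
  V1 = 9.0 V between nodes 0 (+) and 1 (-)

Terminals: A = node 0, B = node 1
Nodal analysis, taking node 1 as the 0 V reference.
Source V1 fixes V_0 = 9 V.
KCL at each unknown node (sum of currents leaving = 0; resistances in Ω):
  Node 2: (V_2 - 0)/68000 + (V_2 - 9)/15000 = 0
Collecting terms: 0.00008137 × V_2 = 0.0006  =>  V_2 = 7.373 V
I_R1 = (V_0 - V_1)/R1 = (9 - 0)/2200 = 0.004091 A
P_R1 = I_R1² × R1 = (0.004091)² × 2200 = 0.03682 W

Final answer: 0.03682 W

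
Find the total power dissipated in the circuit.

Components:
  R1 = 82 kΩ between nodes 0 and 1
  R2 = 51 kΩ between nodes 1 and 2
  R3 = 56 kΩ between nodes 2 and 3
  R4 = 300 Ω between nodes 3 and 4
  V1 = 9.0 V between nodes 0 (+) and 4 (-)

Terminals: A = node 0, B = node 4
Nodal analysis, taking node 4 as the 0 V reference.
Source V1 fixes V_0 = 9 V.
KCL at each unknown node (sum of currents leaving = 0; resistances in Ω):
  Node 1: (V_1 - 9)/82000 + (V_1 - V_2)/51000 = 0
  Node 2: (V_2 - V_1)/51000 + (V_2 - V_3)/56000 = 0
  Node 3: (V_3 - V_2)/56000 + (V_3 - 0)/300 = 0
Collecting terms (coefficients in siemens):
  0.0000318·V_1 - 0.00001961·V_2 = 0.0001098
  0.00003746·V_2 - 0.00001961·V_1 - 0.00001786·V_3 = 0
  0.003351·V_3 - 0.00001786·V_2 = 0
Solving these 3 simultaneous equations (Gaussian elimination) gives:
  V_1 = 5.101 V, V_2 = 2.677 V, V_3 = 0.01426 V
Power in each resistor, P = (ΔV)²/R:
  P_R1 = (9 - 5.101)²/82000 = 0.0001854 W
  P_R2 = (5.101 - 2.677)²/51000 = 0.0001153 W
  P_R3 = (2.677 - 0.01426)²/56000 = 0.0001266 W
  P_R4 = (0.01426 - 0)²/300 = 0.0000006781 W
P_total = P_R1 + P_R2 + P_R3 + P_R4 = 0.0004279 W

Final answer: 0.0004279 W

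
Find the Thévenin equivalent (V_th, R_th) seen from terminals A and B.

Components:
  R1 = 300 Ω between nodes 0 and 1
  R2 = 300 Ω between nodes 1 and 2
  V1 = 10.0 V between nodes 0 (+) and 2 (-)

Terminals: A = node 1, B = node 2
Step 1 — V_th is the open-circuit voltage V_A - V_B (nothing connected across the terminals).
Nodal analysis, taking node 2 as the 0 V reference.
Source V1 fixes V_0 = 10 V.
KCL at each unknown node (sum of currents leaving = 0; resistances in Ω):
  Node 1: (V_1 - 10)/300 + (V_1 - 0)/300 = 0
Collecting terms: 0.006667 × V_1 = 0.03333  =>  V_1 = 5 V
V_th = V_1 - V_2 = 5 - 0 = 5 V
Step 2 — R_th: zero the source — replace V1 by a short circuit (node 2 merges into node 0) — and find the resistance seen between A (node 1) and B (node 0).
Reduce the network between node 1 (A) and node 0 (B) by series/parallel combination:
  Rp1 = R1 ‖ R2 (parallel, both between nodes 0 and 1) = 1/(1/300 + 1/300) = 150 Ω
R_th = 150 Ω

Final answer: V_th = 5 V, R_th = 150 Ω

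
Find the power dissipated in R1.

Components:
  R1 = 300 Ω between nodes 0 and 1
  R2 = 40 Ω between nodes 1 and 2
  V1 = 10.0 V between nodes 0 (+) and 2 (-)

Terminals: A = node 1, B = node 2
Nodal analysis, taking node 2 as the 0 V reference.
Source V1 fixes V_0 = 10 V.
KCL at each unknown node (sum of currents leaving = 0; resistances in Ω):
  Node 1: (V_1 - 10)/300 + (V_1 - 0)/40 = 0
Collecting terms: 0.02833 × V_1 = 0.03333  =>  V_1 = 1.176 V
I_R1 = (V_0 - V_1)/R1 = (10 - 1.176)/300 = 0.02941 A
P_R1 = I_R1² × R1 = (0.02941)² × 300 = 0.2595 W

Final answer: 0.2595 W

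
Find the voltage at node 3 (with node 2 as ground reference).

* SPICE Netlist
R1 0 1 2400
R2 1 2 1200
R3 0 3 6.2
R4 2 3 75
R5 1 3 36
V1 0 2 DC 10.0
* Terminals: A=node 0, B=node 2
Nodal analysis, taking node 2 as the 0 V reference.
Source V1 fixes V_0 = 10 V.
KCL at each unknown node (sum of currents leaving = 0; resistances in Ω):
  Node 1: (V_1 - 10)/2400 + (V_1 - 0)/1200 + (V_1 - V_3)/36 = 0
  Node 3: (V_3 - 10)/6.2 + (V_3 - 0)/75 + (V_3 - V_1)/36 = 0
Collecting terms (coefficients in siemens):
  0.02903·V_1 - 0.02778·V_3 = 0.004167
  0.2024·V_3 - 0.02778·V_1 = 1.613
Determinant D = (0.02903)(0.2024) - (-0.02778)(-0.02778) = 0.005104
V_1 = [(0.004167)(0.2024) - (-0.02778)(1.613)]/D = 8.944 V
V_3 = [(0.02903)(1.613) - (0.004167)(-0.02778)]/D = 9.196 V
The requested potential is V_3 = 9.196 V.

Final answer: V_3 = 9.196 V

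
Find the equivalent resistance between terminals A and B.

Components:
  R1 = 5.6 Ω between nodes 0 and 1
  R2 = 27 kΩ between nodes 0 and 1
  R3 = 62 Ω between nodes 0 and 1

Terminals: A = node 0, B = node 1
Reduce the network between node 0 (A) and node 1 (B) by series/parallel combination:
  Rp1 = R1 ‖ R2 ‖ R3 (parallel, all between nodes 0 and 1) = 1/(1/5.6 + 1/27000 + 1/62) = 5.135 Ω
R_eq = 5.135 Ω

Final answer: 5.135 Ω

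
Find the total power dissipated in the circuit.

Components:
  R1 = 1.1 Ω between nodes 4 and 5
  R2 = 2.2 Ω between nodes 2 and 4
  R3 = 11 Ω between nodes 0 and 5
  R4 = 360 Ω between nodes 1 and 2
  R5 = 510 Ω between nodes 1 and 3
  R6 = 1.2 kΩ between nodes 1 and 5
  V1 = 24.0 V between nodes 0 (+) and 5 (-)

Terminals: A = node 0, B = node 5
Nodal analysis, taking node 5 as the 0 V reference.
Source V1 fixes V_0 = 24 V.
KCL at each unknown node (sum of currents leaving = 0; resistances in Ω):
  Node 1: (V_1 - V_2)/360 + (V_1 - V_3)/510 + (V_1 - 0)/1200 = 0
  Node 2: (V_2 - V_4)/2.2 + (V_2 - V_1)/360 = 0
  Node 3: (V_3 - V_1)/510 = 0
  Node 4: (V_4 - 0)/1.1 + (V_4 - V_2)/2.2 = 0
Collecting terms (coefficients in siemens):
  0.005572·V_1 - 0.002778·V_2 - 0.001961·V_3 = 0
  0.4573·V_2 - 0.002778·V_1 - 0.4545·V_4 = 0
  0.001961·V_3 - 0.001961·V_1 = 0
  1.364·V_4 - 0.4545·V_2 = 0
Solving these 4 simultaneous equations (Gaussian elimination) gives:
  V_1 = 0 V, V_2 = 0 V, V_3 = 0 V, V_4 = 0 V
Power in each resistor, P = (ΔV)²/R:
  P_R1 = (0 - 0)²/1.1 = 0 W
  P_R2 = (0 - 0)²/2.2 = 0 W
  P_R3 = (24 - 0)²/11 = 52.36 W
  P_R4 = (0 - 0)²/360 = 0 W
  P_R5 = (0 - 0)²/510 = 0 W
  P_R6 = (0 - 0)²/1200 = 0 W
P_total = P_R1 + P_R2 + P_R3 + P_R4 + P_R5 + P_R6 = 52.36 W

Final answer: 52.36 W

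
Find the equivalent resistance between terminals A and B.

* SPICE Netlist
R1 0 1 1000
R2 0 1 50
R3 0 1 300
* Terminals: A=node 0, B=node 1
Reduce the network between node 0 (A) and node 1 (B) by series/parallel combination:
  Rp1 = R1 ‖ R2 ‖ R3 (parallel, all between nodes 0 and 1) = 1/(1/1000 + 1/50 + 1/300) = 41.1 Ω
R_eq = 41.1 Ω

Final answer: 41.1 Ω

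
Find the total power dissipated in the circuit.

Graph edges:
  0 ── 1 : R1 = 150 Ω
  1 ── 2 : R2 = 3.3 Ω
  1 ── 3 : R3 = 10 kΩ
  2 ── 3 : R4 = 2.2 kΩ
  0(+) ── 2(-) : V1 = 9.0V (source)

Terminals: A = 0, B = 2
Nodal analysis, taking node 2 as the 0 V reference.
Source V1 fixes V_0 = 9 V.
KCL at each unknown node (sum of currents leaving = 0; resistances in Ω):
  Node 1: (V_1 - 9)/150 + (V_1 - 0)/3.3 + (V_1 - V_3)/10000 = 0
  Node 3: (V_3 - V_1)/10000 + (V_3 - 0)/2200 = 0
Collecting terms (coefficients in siemens):
  0.3098·V_1 - 0.0001·V_3 = 0.06
  0.0005545·V_3 - 0.0001·V_1 = 0
Determinant D = (0.3098)(0.0005545) - (-0.0001)(-0.0001) = 0.0001718
V_1 = [(0.06)(0.0005545) - (-0.0001)(0)]/D = 0.1937 V
V_3 = [(0.3098)(0) - (0.06)(-0.0001)]/D = 0.03493 V
Power in each resistor, P = (ΔV)²/R:
  P_R1 = (9 - 0.1937)²/150 = 0.517 W
  P_R2 = (0.1937 - 0)²/3.3 = 0.01137 W
  P_R3 = (0.1937 - 0.03493)²/10000 = 0.00000252 W
  P_R4 = (0 - 0.03493)²/2200 = 0.0000005545 W
P_total = P_R1 + P_R2 + P_R3 + P_R4 = 0.5284 W

Final answer: 0.5284 W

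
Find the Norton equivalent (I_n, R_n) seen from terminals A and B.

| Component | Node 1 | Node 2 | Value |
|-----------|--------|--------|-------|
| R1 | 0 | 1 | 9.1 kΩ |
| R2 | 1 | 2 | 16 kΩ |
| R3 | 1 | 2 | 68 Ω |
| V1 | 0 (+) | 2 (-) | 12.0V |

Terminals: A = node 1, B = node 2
Find the Thévenin equivalent first; then I_n = V_th/R_th and R_n = R_th.
Step 1 — V_th is the open-circuit voltage V_A - V_B (nothing connected across the terminals).
Nodal analysis, taking node 2 as the 0 V reference.
Source V1 fixes V_0 = 12 V.
KCL at each unknown node (sum of currents leaving = 0; resistances in Ω):
  Node 1: (V_1 - 12)/9100 + (V_1 - 0)/16000 + (V_1 - 0)/68 = 0
Collecting terms: 0.01488 × V_1 = 0.001319  =>  V_1 = 0.08863 V
V_th = V_1 - V_2 = 0.08863 - 0 = 0.08863 V
Step 2 — R_th: zero the source — replace V1 by a short circuit (node 2 merges into node 0) — and find the resistance seen between A (node 1) and B (node 0).
Reduce the network between node 1 (A) and node 0 (B) by series/parallel combination:
  Rp1 = R1 ‖ R2 ‖ R3 (parallel, all between nodes 0 and 1) = 1/(1/9100 + 1/16000 + 1/68) = 67.21 Ω
R_th = 67.21 Ω
I_n = V_th/R_th = 0.08863/67.21 = 0.001319 A, and R_n = R_th = 67.21 Ω

Final answer: I_n = 0.001319 A, R_n = 67.21 Ω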